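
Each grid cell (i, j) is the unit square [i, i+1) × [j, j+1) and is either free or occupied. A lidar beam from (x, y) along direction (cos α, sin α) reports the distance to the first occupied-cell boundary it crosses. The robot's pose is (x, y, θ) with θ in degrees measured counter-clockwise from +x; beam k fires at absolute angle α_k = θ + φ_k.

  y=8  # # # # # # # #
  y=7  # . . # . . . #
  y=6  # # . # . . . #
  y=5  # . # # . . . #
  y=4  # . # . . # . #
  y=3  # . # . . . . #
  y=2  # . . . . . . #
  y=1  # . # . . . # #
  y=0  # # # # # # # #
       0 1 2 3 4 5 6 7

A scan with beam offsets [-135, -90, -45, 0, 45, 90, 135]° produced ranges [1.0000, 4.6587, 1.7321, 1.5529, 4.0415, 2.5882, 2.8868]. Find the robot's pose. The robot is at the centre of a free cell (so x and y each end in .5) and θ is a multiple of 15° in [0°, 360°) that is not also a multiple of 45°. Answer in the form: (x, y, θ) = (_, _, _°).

(x, y, θ) = (4.5, 3.5, 165°)

Candidates: 32 free-cell centres × 16 headings = 512 poses. Raycast each; keep the one whose scan matches to 4 dp.
  (2.5, 7.5, 255°): beam 1 = 0.5774 ≠ 1.0000 ✗
  (1.5, 2.5, 195°): beam 2 = 1.9319 ≠ 4.6587 ✗
  (4.5, 5.5, 300°): beam 1 = 0.5176 ≠ 1.0000 ✗
  (3.5, 2.5, 120°): beam 1 = 2.5882 ≠ 1.0000 ✗
  …
  (4.5, 3.5, 165°): r_1=1.0000, r_2=4.6587, r_3=1.7321, r_4=1.5529, r_5=4.0415, r_6=2.5882, r_7=2.8868 — all match ✓
Unique over the lattice → pose = (4.5, 3.5, 165°).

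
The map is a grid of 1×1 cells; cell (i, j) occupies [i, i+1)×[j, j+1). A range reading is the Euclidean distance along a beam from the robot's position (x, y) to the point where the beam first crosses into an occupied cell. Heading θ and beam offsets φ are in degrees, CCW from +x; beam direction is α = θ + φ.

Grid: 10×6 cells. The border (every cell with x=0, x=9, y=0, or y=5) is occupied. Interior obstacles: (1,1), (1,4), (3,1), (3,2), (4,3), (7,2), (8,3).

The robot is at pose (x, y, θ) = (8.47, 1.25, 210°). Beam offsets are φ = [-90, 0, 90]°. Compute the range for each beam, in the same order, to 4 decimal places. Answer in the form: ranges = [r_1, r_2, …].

ranges = [0.9400, 0.5000, 0.2887]

beam 1: φ=-90°, α=120°
  d=(-0.5000,0.8660)  start (8,1)  tX=0.9400 tY=0.8660  stride 1/|dx|=2.0000 1/|dy|=1.1547
    cross y-line → (8,2), t=0.8660
    cross x-line → (7,2), t=0.9400 (wall)
  → r_1 = 0.9400
beam 2: φ=0°, α=210°
  d=(-0.8660,-0.5000)  start (8,1)  tX=0.5427 tY=0.5000  stride 1/|dx|=1.1547 1/|dy|=2.0000
    cross y-line → (8,0), t=0.5000 (wall)
  → r_2 = 0.5000
beam 3: φ=90°, α=300°
  d=(0.5000,-0.8660)  start (8,1)  tX=1.0600 tY=0.2887  stride 1/|dx|=2.0000 1/|dy|=1.1547
    cross y-line → (8,0), t=0.2887 (wall)
  → r_3 = 0.2887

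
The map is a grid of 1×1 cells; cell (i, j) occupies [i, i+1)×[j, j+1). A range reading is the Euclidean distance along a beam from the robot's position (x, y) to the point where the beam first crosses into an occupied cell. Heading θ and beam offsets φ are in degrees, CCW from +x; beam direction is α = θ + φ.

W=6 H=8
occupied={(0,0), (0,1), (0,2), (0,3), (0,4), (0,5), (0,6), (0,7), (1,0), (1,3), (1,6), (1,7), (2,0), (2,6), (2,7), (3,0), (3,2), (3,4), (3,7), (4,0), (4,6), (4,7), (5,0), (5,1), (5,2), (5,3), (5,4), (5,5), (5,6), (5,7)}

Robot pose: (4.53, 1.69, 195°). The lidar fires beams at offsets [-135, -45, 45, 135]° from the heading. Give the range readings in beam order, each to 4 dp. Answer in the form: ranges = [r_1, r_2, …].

ranges = [0.9400, 0.6200, 0.7967, 0.5427]

beam 1: φ=-135°, α=60°
  dir = (cos 60°, sin 60°) = (0.5000, 0.8660); from cell (4,1)
  next x-line at t=0.9400, next y-line at t=0.3580; Δt_x=2.0000, Δt_y=1.1547
    y: enter (4,2) at t=0.3580
    x: enter (5,2) at t=0.9400 ← occupied
  → r_1 = 0.9400
beam 2: φ=-45°, α=150°
  dir = (cos 150°, sin 150°) = (-0.8660, 0.5000); from cell (4,1)
  next x-line at t=0.6120, next y-line at t=0.6200; Δt_x=1.1547, Δt_y=2.0000
    x: enter (3,1) at t=0.6120
    y: enter (3,2) at t=0.6200 ← occupied
  → r_2 = 0.6200
beam 3: φ=45°, α=240°
  dir = (cos 240°, sin 240°) = (-0.5000, -0.8660); from cell (4,1)
  next x-line at t=1.0600, next y-line at t=0.7967; Δt_x=2.0000, Δt_y=1.1547
    y: enter (4,0) at t=0.7967 ← occupied
  → r_3 = 0.7967
beam 4: φ=135°, α=330°
  dir = (cos 330°, sin 330°) = (0.8660, -0.5000); from cell (4,1)
  next x-line at t=0.5427, next y-line at t=1.3800; Δt_x=1.1547, Δt_y=2.0000
    x: enter (5,1) at t=0.5427 ← occupied
  → r_4 = 0.5427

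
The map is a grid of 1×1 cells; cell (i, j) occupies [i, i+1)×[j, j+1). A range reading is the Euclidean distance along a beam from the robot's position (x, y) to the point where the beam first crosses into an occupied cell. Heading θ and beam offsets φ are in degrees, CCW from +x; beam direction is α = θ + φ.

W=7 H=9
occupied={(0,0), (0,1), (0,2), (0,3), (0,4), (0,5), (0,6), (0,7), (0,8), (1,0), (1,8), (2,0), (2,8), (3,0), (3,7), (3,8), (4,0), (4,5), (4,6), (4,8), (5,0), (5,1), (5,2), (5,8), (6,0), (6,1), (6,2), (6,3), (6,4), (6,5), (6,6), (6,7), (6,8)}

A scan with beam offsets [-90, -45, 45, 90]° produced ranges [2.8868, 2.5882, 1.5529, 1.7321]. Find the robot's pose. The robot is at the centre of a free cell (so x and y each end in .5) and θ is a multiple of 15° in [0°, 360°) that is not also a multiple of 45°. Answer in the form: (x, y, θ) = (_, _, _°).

(x, y, θ) = (3.5, 2.5, 240°)

Enumerate (i+0.5, j+0.5, θ) over the 30 free cells and 16 admissible headings. For each, cast all 4 beams and compare to the given ranges.
  (2.5, 6.5, 60°): beam 1 = 1.7321 ≠ 2.8868 ✗
  (5.5, 5.5, 105°): beam 1 = 0.5176 ≠ 2.8868 ✗
  (2.5, 2.5, 120°): beam 1 = 4.0415 ≠ 2.8868 ✗
  …
  (3.5, 2.5, 240°): r_1=2.8868, r_2=2.5882, r_3=1.5529, r_4=1.7321 — all match ✓
Unique over the lattice → pose = (3.5, 2.5, 240°).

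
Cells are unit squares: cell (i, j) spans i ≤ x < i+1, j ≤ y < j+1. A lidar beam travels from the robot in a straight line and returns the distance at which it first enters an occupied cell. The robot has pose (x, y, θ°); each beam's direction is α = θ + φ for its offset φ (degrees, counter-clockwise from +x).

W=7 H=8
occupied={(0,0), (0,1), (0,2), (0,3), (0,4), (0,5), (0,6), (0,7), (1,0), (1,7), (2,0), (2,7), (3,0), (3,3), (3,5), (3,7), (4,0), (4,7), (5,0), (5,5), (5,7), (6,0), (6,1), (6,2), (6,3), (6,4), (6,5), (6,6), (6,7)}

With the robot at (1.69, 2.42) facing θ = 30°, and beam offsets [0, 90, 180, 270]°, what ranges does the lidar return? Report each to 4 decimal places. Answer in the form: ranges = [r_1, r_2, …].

beam 1: φ=0°, α=30°
  d=(0.8660,0.5000)  start (1,2)  tX=0.3580 tY=1.1600  stride 1/|dx|=1.1547 1/|dy|=2.0000
    cross x-line → (2,2), t=0.3580
    cross y-line → (2,3), t=1.1600
    cross x-line → (3,3), t=1.5127 (wall)
  → r_1 = 1.5127
beam 2: φ=90°, α=120°
  d=(-0.5000,0.8660)  start (1,2)  tX=1.3800 tY=0.6697  stride 1/|dx|=2.0000 1/|dy|=1.1547
    cross y-line → (1,3), t=0.6697
    cross x-line → (0,3), t=1.3800 (wall)
  → r_2 = 1.3800
beam 3: φ=180°, α=210°
  d=(-0.8660,-0.5000)  start (1,2)  tX=0.7967 tY=0.8400  stride 1/|dx|=1.1547 1/|dy|=2.0000
    cross x-line → (0,2), t=0.7967 (wall)
  → r_3 = 0.7967
beam 4: φ=270°, α=300°
  d=(0.5000,-0.8660)  start (1,2)  tX=0.6200 tY=0.4850  stride 1/|dx|=2.0000 1/|dy|=1.1547
    cross y-line → (1,1), t=0.4850
    cross x-line → (2,1), t=0.6200
    cross y-line → (2,0), t=1.6397 (wall)
  → r_4 = 1.6397

ranges = [1.5127, 1.3800, 0.7967, 1.6397]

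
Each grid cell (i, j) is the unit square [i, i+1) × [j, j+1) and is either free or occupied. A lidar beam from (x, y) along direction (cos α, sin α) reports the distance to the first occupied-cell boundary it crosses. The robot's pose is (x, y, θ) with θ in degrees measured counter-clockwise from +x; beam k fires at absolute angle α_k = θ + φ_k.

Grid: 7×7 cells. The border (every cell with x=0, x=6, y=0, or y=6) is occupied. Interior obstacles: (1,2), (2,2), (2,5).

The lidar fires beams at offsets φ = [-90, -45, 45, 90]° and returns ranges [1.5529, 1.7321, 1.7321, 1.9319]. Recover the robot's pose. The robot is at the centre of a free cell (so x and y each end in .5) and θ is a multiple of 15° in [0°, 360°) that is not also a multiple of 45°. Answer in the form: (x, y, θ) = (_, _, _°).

Candidates: 22 free-cell centres × 16 headings = 352 poses. Raycast each; keep the one whose scan matches to 4 dp.
  (1.5, 4.5, 15°): beam 2 = 5.1962 ≠ 1.7321 ✗
  (1.5, 4.5, 165°): beam 2 = 1.0000 ≠ 1.7321 ✗
  (3.5, 1.5, 300°): beam 1 = 1.0000 ≠ 1.5529 ✗
  …
  (4.5, 4.5, 75°): r_1=1.5529, r_2=1.7321, r_3=1.7321, r_4=1.9319 — all match ✓
Only this pose fits every beam.

(x, y, θ) = (4.5, 4.5, 75°)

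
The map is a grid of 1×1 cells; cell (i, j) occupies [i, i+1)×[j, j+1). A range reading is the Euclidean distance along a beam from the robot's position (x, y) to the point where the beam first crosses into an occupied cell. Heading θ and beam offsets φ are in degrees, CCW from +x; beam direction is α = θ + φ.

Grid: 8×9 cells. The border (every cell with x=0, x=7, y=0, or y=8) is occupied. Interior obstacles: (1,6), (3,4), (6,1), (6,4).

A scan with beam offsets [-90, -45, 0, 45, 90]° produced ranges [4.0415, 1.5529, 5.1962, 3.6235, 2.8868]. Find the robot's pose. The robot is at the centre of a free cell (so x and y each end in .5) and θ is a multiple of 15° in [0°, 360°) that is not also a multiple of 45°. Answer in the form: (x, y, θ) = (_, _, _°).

(x, y, θ) = (5.5, 4.5, 210°)

Enumerate (i+0.5, j+0.5, θ) over the 38 free cells and 16 admissible headings. For each, cast all 5 beams and compare to the given ranges.
  (1.5, 2.5, 330°): beam 1 = 1.0000 ≠ 4.0415 ✗
  (6.5, 7.5, 75°): beam 1 = 0.5176 ≠ 4.0415 ✗
  (4.5, 7.5, 300°): beam 1 = 2.8868 ≠ 4.0415 ✗
  (4.5, 4.5, 300°): beam 1 = 0.5774 ≠ 4.0415 ✗
  …
  (5.5, 4.5, 210°): r_1=4.0415, r_2=1.5529, r_3=5.1962, r_4=3.6235, r_5=2.8868 — all match ✓
Unique over the lattice → pose = (5.5, 4.5, 210°).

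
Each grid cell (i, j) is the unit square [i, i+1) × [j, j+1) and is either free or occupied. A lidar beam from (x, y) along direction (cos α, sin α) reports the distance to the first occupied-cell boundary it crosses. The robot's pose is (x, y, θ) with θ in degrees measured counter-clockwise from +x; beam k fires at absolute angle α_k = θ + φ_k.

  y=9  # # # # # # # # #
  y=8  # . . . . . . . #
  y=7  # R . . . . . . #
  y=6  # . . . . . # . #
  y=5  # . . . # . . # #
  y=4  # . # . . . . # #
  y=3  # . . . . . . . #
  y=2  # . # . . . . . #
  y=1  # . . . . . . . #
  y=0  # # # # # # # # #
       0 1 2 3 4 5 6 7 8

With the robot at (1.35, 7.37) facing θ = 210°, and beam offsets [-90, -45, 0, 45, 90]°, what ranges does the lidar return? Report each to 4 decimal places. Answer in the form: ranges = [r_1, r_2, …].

beam 1: φ=-90°, α=120°
  dir = (cos 120°, sin 120°) = (-0.5000, 0.8660); from cell (1,7)
  next x-line at t=0.7000, next y-line at t=0.7275; Δt_x=2.0000, Δt_y=1.1547
    x: enter (0,7) at t=0.7000 ← occupied
  → r_1 = 0.7000
beam 2: φ=-45°, α=165°
  dir = (cos 165°, sin 165°) = (-0.9659, 0.2588); from cell (1,7)
  next x-line at t=0.3623, next y-line at t=2.4341; Δt_x=1.0353, Δt_y=3.8637
    x: enter (0,7) at t=0.3623 ← occupied
  → r_2 = 0.3623
beam 3: φ=0°, α=210°
  dir = (cos 210°, sin 210°) = (-0.8660, -0.5000); from cell (1,7)
  next x-line at t=0.4041, next y-line at t=0.7400; Δt_x=1.1547, Δt_y=2.0000
    x: enter (0,7) at t=0.4041 ← occupied
  → r_3 = 0.4041
beam 4: φ=45°, α=255°
  dir = (cos 255°, sin 255°) = (-0.2588, -0.9659); from cell (1,7)
  next x-line at t=1.3523, next y-line at t=0.3831; Δt_x=3.8637, Δt_y=1.0353
    y: enter (1,6) at t=0.3831
    x: enter (0,6) at t=1.3523 ← occupied
  → r_4 = 1.3523
beam 5: φ=90°, α=300°
  dir = (cos 300°, sin 300°) = (0.5000, -0.8660); from cell (1,7)
  next x-line at t=1.3000, next y-line at t=0.4272; Δt_x=2.0000, Δt_y=1.1547
    y: enter (1,6) at t=0.4272
    x: enter (2,6) at t=1.3000
    y: enter (2,5) at t=1.5819
    y: enter (2,4) at t=2.7366 ← occupied
  → r_5 = 2.7366

ranges = [0.7000, 0.3623, 0.4041, 1.3523, 2.7366]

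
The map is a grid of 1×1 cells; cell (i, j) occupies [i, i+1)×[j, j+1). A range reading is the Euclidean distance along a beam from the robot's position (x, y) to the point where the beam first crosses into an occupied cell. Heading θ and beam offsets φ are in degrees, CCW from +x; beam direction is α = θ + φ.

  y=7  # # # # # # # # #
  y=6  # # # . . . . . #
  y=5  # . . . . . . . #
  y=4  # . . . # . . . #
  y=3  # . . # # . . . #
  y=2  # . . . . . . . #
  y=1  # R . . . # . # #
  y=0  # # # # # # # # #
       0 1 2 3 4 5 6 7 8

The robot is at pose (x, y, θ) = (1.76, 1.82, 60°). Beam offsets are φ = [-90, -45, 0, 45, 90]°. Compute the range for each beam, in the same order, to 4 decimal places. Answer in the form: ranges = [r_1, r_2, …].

ranges = [1.6400, 6.4601, 2.4800, 2.9364, 0.8776]

beam 1: φ=-90°, α=330°
  d=(0.8660,-0.5000)  start (1,1)  tX=0.2771 tY=1.6400  stride 1/|dx|=1.1547 1/|dy|=2.0000
    cross x-line → (2,1), t=0.2771
    cross x-line → (3,1), t=1.4318
    cross y-line → (3,0), t=1.6400 (wall)
  → r_1 = 1.6400
beam 2: φ=-45°, α=15°
  d=(0.9659,0.2588)  start (1,1)  tX=0.2485 tY=0.6955  stride 1/|dx|=1.0353 1/|dy|=3.8637
    cross x-line → (2,1), t=0.2485
    cross y-line → (2,2), t=0.6955
    cross x-line → (3,2), t=1.2837
    cross x-line → (4,2), t=2.3190
    cross x-line → (5,2), t=3.3543
    cross x-line → (6,2), t=4.3896
    cross y-line → (6,3), t=4.5592
    cross x-line → (7,3), t=5.4248
    cross x-line → (8,3), t=6.4601 (wall)
  → r_2 = 6.4601
beam 3: φ=0°, α=60°
  d=(0.5000,0.8660)  start (1,1)  tX=0.4800 tY=0.2078  stride 1/|dx|=2.0000 1/|dy|=1.1547
    cross y-line → (1,2), t=0.2078
    cross x-line → (2,2), t=0.4800
    cross y-line → (2,3), t=1.3625
    cross x-line → (3,3), t=2.4800 (wall)
  → r_3 = 2.4800
beam 4: φ=45°, α=105°
  d=(-0.2588,0.9659)  start (1,1)  tX=2.9364 tY=0.1863  stride 1/|dx|=3.8637 1/|dy|=1.0353
    cross y-line → (1,2), t=0.1863
    cross y-line → (1,3), t=1.2216
    cross y-line → (1,4), t=2.2569
    cross x-line → (0,4), t=2.9364 (wall)
  → r_4 = 2.9364
beam 5: φ=90°, α=150°
  d=(-0.8660,0.5000)  start (1,1)  tX=0.8776 tY=0.3600  stride 1/|dx|=1.1547 1/|dy|=2.0000
    cross y-line → (1,2), t=0.3600
    cross x-line → (0,2), t=0.8776 (wall)
  → r_5 = 0.8776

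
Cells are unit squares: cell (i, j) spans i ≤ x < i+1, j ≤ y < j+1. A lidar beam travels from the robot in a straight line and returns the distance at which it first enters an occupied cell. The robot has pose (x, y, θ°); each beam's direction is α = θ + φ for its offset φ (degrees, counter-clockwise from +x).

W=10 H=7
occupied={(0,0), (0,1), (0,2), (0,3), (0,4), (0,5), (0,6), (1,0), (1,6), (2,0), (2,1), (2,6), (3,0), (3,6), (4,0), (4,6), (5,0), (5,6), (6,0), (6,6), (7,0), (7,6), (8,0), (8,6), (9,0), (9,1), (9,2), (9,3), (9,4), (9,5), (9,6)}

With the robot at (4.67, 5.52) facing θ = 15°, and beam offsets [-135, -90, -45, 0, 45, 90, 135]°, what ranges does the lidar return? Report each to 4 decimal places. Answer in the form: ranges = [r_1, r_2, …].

beam 1: φ=-135°, α=240°
  direction (-0.5000, -0.8660); cell (4,5); t to first gridline: x 1.3400, y 0.6004 (then +2.0000 / +1.1547)
    (4,4) via y @ 0.6004
    (3,4) via x @ 1.3400
    (3,3) via y @ 1.7551
    (3,2) via y @ 2.9098
    (2,2) via x @ 3.3400
    (2,1) via y @ 4.0645  # hit
  → r_1 = 4.0645
beam 2: φ=-90°, α=285°
  direction (0.2588, -0.9659); cell (4,5); t to first gridline: x 1.2750, y 0.5383 (then +3.8637 / +1.0353)
    (4,4) via y @ 0.5383
    (5,4) via x @ 1.2750
    (5,3) via y @ 1.5736
    (5,2) via y @ 2.6089
    (5,1) via y @ 3.6442
    (5,0) via y @ 4.6794  # hit
  → r_2 = 4.6794
beam 3: φ=-45°, α=330°
  direction (0.8660, -0.5000); cell (4,5); t to first gridline: x 0.3811, y 1.0400 (then +1.1547 / +2.0000)
    (5,5) via x @ 0.3811
    (5,4) via y @ 1.0400
    (6,4) via x @ 1.5358
    (7,4) via x @ 2.6905
    (7,3) via y @ 3.0400
    (8,3) via x @ 3.8452
    (9,3) via x @ 4.9999  # hit
  → r_3 = 4.9999
beam 4: φ=0°, α=15°
  direction (0.9659, 0.2588); cell (4,5); t to first gridline: x 0.3416, y 1.8546 (then +1.0353 / +3.8637)
    (5,5) via x @ 0.3416
    (6,5) via x @ 1.3769
    (6,6) via y @ 1.8546  # hit
  → r_4 = 1.8546
beam 5: φ=45°, α=60°
  direction (0.5000, 0.8660); cell (4,5); t to first gridline: x 0.6600, y 0.5543 (then +2.0000 / +1.1547)
    (4,6) via y @ 0.5543  # hit
  → r_5 = 0.5543
beam 6: φ=90°, α=105°
  direction (-0.2588, 0.9659); cell (4,5); t to first gridline: x 2.5887, y 0.4969 (then +3.8637 / +1.0353)
    (4,6) via y @ 0.4969  # hit
  → r_6 = 0.4969
beam 7: φ=135°, α=150°
  direction (-0.8660, 0.5000); cell (4,5); t to first gridline: x 0.7736, y 0.9600 (then +1.1547 / +2.0000)
    (3,5) via x @ 0.7736
    (3,6) via y @ 0.9600  # hit
  → r_7 = 0.9600

ranges = [4.0645, 4.6794, 4.9999, 1.8546, 0.5543, 0.4969, 0.9600]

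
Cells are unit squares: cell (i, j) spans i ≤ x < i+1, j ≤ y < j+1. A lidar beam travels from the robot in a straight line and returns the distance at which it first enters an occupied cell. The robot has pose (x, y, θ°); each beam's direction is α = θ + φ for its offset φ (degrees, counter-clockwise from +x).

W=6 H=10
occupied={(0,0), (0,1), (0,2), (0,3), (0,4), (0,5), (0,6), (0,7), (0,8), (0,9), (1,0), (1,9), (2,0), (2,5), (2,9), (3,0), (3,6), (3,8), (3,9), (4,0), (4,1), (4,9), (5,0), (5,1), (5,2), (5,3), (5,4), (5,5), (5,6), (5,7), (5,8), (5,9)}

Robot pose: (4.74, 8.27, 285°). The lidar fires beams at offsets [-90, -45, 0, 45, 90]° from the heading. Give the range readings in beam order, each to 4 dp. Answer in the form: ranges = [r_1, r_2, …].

beam 1: φ=-90°, α=195°
  cosα=-0.9659 sinα=-0.2588 | (4,8) | tMaxX 0.7661 tMaxY 1.0432 | tΔX 1.0353 tΔY 3.8637
    t=0.7661 [x] (3,8) — stop
  → r_1 = 0.7661
beam 2: φ=-45°, α=240°
  cosα=-0.5000 sinα=-0.8660 | (4,8) | tMaxX 1.4800 tMaxY 0.3118 | tΔX 2.0000 tΔY 1.1547
    t=0.3118 [y] (4,7)
    t=1.4665 [y] (4,6)
    t=1.4800 [x] (3,6) — stop
  → r_2 = 1.4800
beam 3: φ=0°, α=285°
  cosα=0.2588 sinα=-0.9659 | (4,8) | tMaxX 1.0046 tMaxY 0.2795 | tΔX 3.8637 tΔY 1.0353
    t=0.2795 [y] (4,7)
    t=1.0046 [x] (5,7) — stop
  → r_3 = 1.0046
beam 4: φ=45°, α=330°
  cosα=0.8660 sinα=-0.5000 | (4,8) | tMaxX 0.3002 tMaxY 0.5400 | tΔX 1.1547 tΔY 2.0000
    t=0.3002 [x] (5,8) — stop
  → r_4 = 0.3002
beam 5: φ=90°, α=15°
  cosα=0.9659 sinα=0.2588 | (4,8) | tMaxX 0.2692 tMaxY 2.8205 | tΔX 1.0353 tΔY 3.8637
    t=0.2692 [x] (5,8) — stop
  → r_5 = 0.2692

ranges = [0.7661, 1.4800, 1.0046, 0.3002, 0.2692]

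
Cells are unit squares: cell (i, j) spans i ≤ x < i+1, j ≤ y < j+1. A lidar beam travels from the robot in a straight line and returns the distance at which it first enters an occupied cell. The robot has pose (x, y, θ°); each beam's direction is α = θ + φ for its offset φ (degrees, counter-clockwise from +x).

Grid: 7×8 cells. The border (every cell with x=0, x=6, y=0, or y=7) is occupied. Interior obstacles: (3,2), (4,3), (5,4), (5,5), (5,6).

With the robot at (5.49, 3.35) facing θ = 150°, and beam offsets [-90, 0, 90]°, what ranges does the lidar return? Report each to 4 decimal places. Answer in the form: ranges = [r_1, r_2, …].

ranges = [0.7506, 0.5658, 2.7135]

beam 1: φ=-90°, α=60°
  cosα=0.5000 sinα=0.8660 | (5,3) | tMaxX 1.0200 tMaxY 0.7506 | tΔX 2.0000 tΔY 1.1547
    t=0.7506 [y] (5,4) — stop
  → r_1 = 0.7506
beam 2: φ=0°, α=150°
  cosα=-0.8660 sinα=0.5000 | (5,3) | tMaxX 0.5658 tMaxY 1.3000 | tΔX 1.1547 tΔY 2.0000
    t=0.5658 [x] (4,3) — stop
  → r_2 = 0.5658
beam 3: φ=90°, α=240°
  cosα=-0.5000 sinα=-0.8660 | (5,3) | tMaxX 0.9800 tMaxY 0.4041 | tΔX 2.0000 tΔY 1.1547
    t=0.4041 [y] (5,2)
    t=0.9800 [x] (4,2)
    t=1.5588 [y] (4,1)
    t=2.7135 [y] (4,0) — stop
  → r_3 = 2.7135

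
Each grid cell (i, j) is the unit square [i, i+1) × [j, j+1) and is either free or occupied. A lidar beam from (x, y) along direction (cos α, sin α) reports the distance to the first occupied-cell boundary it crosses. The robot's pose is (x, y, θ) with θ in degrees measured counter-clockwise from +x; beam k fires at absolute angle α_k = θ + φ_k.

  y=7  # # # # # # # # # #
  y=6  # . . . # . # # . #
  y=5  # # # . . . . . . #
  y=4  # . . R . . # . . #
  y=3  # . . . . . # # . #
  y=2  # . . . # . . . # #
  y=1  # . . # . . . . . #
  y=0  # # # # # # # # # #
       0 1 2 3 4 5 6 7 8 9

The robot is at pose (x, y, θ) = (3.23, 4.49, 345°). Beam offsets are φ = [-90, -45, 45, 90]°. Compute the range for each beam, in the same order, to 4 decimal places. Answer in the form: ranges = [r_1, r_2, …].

beam 1: φ=-90°, α=255°
  dir = (cos 255°, sin 255°) = (-0.2588, -0.9659); from cell (3,4)
  next x-line at t=0.8887, next y-line at t=0.5073; Δt_x=3.8637, Δt_y=1.0353
    y: enter (3,3) at t=0.5073
    x: enter (2,3) at t=0.8887
    y: enter (2,2) at t=1.5426
    y: enter (2,1) at t=2.5778
    y: enter (2,0) at t=3.6131 ← occupied
  → r_1 = 3.6131
beam 2: φ=-45°, α=300°
  dir = (cos 300°, sin 300°) = (0.5000, -0.8660); from cell (3,4)
  next x-line at t=1.5400, next y-line at t=0.5658; Δt_x=2.0000, Δt_y=1.1547
    y: enter (3,3) at t=0.5658
    x: enter (4,3) at t=1.5400
    y: enter (4,2) at t=1.7205 ← occupied
  → r_2 = 1.7205
beam 3: φ=45°, α=30°
  dir = (cos 30°, sin 30°) = (0.8660, 0.5000); from cell (3,4)
  next x-line at t=0.8891, next y-line at t=1.0200; Δt_x=1.1547, Δt_y=2.0000
    x: enter (4,4) at t=0.8891
    y: enter (4,5) at t=1.0200
    x: enter (5,5) at t=2.0438
    y: enter (5,6) at t=3.0200
    x: enter (6,6) at t=3.1985 ← occupied
  → r_3 = 3.1985
beam 4: φ=90°, α=75°
  dir = (cos 75°, sin 75°) = (0.2588, 0.9659); from cell (3,4)
  next x-line at t=2.9751, next y-line at t=0.5280; Δt_x=3.8637, Δt_y=1.0353
    y: enter (3,5) at t=0.5280
    y: enter (3,6) at t=1.5633
    y: enter (3,7) at t=2.5985 ← occupied
  → r_4 = 2.5985

ranges = [3.6131, 1.7205, 3.1985, 2.5985]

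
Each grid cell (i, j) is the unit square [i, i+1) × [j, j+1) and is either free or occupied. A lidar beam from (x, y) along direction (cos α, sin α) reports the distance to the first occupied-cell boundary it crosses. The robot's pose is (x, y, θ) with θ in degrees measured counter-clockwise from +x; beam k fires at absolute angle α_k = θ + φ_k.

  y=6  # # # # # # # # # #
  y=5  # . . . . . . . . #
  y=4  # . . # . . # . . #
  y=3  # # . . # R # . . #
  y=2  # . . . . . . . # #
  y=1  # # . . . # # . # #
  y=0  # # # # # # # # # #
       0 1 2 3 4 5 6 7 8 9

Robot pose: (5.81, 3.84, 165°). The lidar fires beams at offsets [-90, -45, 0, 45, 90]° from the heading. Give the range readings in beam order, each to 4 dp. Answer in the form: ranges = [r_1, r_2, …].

ranges = [0.7341, 2.4942, 1.8738, 0.9353, 1.9049]

beam 1: φ=-90°, α=75°
  d=(0.2588,0.9659)  start (5,3)  tX=0.7341 tY=0.1656  stride 1/|dx|=3.8637 1/|dy|=1.0353
    cross y-line → (5,4), t=0.1656
    cross x-line → (6,4), t=0.7341 (wall)
  → r_1 = 0.7341
beam 2: φ=-45°, α=120°
  d=(-0.5000,0.8660)  start (5,3)  tX=1.6200 tY=0.1848  stride 1/|dx|=2.0000 1/|dy|=1.1547
    cross y-line → (5,4), t=0.1848
    cross y-line → (5,5), t=1.3395
    cross x-line → (4,5), t=1.6200
    cross y-line → (4,6), t=2.4942 (wall)
  → r_2 = 2.4942
beam 3: φ=0°, α=165°
  d=(-0.9659,0.2588)  start (5,3)  tX=0.8386 tY=0.6182  stride 1/|dx|=1.0353 1/|dy|=3.8637
    cross y-line → (5,4), t=0.6182
    cross x-line → (4,4), t=0.8386
    cross x-line → (3,4), t=1.8738 (wall)
  → r_3 = 1.8738
beam 4: φ=45°, α=210°
  d=(-0.8660,-0.5000)  start (5,3)  tX=0.9353 tY=1.6800  stride 1/|dx|=1.1547 1/|dy|=2.0000
    cross x-line → (4,3), t=0.9353 (wall)
  → r_4 = 0.9353
beam 5: φ=90°, α=255°
  d=(-0.2588,-0.9659)  start (5,3)  tX=3.1296 tY=0.8696  stride 1/|dx|=3.8637 1/|dy|=1.0353
    cross y-line → (5,2), t=0.8696
    cross y-line → (5,1), t=1.9049 (wall)
  → r_5 = 1.9049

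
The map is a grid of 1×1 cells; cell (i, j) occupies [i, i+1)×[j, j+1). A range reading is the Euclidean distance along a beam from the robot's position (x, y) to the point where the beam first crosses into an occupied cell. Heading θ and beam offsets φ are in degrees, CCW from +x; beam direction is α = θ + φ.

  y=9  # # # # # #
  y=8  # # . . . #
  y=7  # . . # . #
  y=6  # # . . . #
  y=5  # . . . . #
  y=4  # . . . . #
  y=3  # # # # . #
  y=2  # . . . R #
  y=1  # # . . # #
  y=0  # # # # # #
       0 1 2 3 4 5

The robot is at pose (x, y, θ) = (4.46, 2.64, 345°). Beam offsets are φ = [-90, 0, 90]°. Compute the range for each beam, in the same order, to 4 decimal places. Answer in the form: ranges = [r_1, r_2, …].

beam 1: φ=-90°, α=255°
  direction (-0.2588, -0.9659); cell (4,2); t to first gridline: x 1.7773, y 0.6626 (then +3.8637 / +1.0353)
    (4,1) via y @ 0.6626  # hit
  → r_1 = 0.6626
beam 2: φ=0°, α=345°
  direction (0.9659, -0.2588); cell (4,2); t to first gridline: x 0.5590, y 2.4728 (then +1.0353 / +3.8637)
    (5,2) via x @ 0.5590  # hit
  → r_2 = 0.5590
beam 3: φ=90°, α=75°
  direction (0.2588, 0.9659); cell (4,2); t to first gridline: x 2.0864, y 0.3727 (then +3.8637 / +1.0353)
    (4,3) via y @ 0.3727
    (4,4) via y @ 1.4080
    (5,4) via x @ 2.0864  # hit
  → r_3 = 2.0864

ranges = [0.6626, 0.5590, 2.0864]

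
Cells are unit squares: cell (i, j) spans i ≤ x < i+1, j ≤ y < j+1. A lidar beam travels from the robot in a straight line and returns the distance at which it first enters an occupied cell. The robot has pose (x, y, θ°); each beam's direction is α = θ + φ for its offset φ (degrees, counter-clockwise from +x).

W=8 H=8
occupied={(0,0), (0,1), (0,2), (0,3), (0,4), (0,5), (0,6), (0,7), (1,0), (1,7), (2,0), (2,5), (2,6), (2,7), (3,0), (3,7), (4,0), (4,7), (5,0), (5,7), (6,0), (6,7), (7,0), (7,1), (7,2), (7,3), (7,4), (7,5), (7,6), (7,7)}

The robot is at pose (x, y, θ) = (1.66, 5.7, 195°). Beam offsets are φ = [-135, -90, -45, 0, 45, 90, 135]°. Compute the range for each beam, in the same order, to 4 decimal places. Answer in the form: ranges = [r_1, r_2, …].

beam 1: φ=-135°, α=60°
  dir = (cos 60°, sin 60°) = (0.5000, 0.8660); from cell (1,5)
  next x-line at t=0.6800, next y-line at t=0.3464; Δt_x=2.0000, Δt_y=1.1547
    y: enter (1,6) at t=0.3464
    x: enter (2,6) at t=0.6800 ← occupied
  → r_1 = 0.6800
beam 2: φ=-90°, α=105°
  dir = (cos 105°, sin 105°) = (-0.2588, 0.9659); from cell (1,5)
  next x-line at t=2.5500, next y-line at t=0.3106; Δt_x=3.8637, Δt_y=1.0353
    y: enter (1,6) at t=0.3106
    y: enter (1,7) at t=1.3459 ← occupied
  → r_2 = 1.3459
beam 3: φ=-45°, α=150°
  dir = (cos 150°, sin 150°) = (-0.8660, 0.5000); from cell (1,5)
  next x-line at t=0.7621, next y-line at t=0.6000; Δt_x=1.1547, Δt_y=2.0000
    y: enter (1,6) at t=0.6000
    x: enter (0,6) at t=0.7621 ← occupied
  → r_3 = 0.7621
beam 4: φ=0°, α=195°
  dir = (cos 195°, sin 195°) = (-0.9659, -0.2588); from cell (1,5)
  next x-line at t=0.6833, next y-line at t=2.7046; Δt_x=1.0353, Δt_y=3.8637
    x: enter (0,5) at t=0.6833 ← occupied
  → r_4 = 0.6833
beam 5: φ=45°, α=240°
  dir = (cos 240°, sin 240°) = (-0.5000, -0.8660); from cell (1,5)
  next x-line at t=1.3200, next y-line at t=0.8083; Δt_x=2.0000, Δt_y=1.1547
    y: enter (1,4) at t=0.8083
    x: enter (0,4) at t=1.3200 ← occupied
  → r_5 = 1.3200
beam 6: φ=90°, α=285°
  dir = (cos 285°, sin 285°) = (0.2588, -0.9659); from cell (1,5)
  next x-line at t=1.3137, next y-line at t=0.7247; Δt_x=3.8637, Δt_y=1.0353
    y: enter (1,4) at t=0.7247
    x: enter (2,4) at t=1.3137
    y: enter (2,3) at t=1.7600
    y: enter (2,2) at t=2.7952
    y: enter (2,1) at t=3.8305
    y: enter (2,0) at t=4.8658 ← occupied
  → r_6 = 4.8658
beam 7: φ=135°, α=330°
  dir = (cos 330°, sin 330°) = (0.8660, -0.5000); from cell (1,5)
  next x-line at t=0.3926, next y-line at t=1.4000; Δt_x=1.1547, Δt_y=2.0000
    x: enter (2,5) at t=0.3926 ← occupied
  → r_7 = 0.3926

ranges = [0.6800, 1.3459, 0.7621, 0.6833, 1.3200, 4.8658, 0.3926]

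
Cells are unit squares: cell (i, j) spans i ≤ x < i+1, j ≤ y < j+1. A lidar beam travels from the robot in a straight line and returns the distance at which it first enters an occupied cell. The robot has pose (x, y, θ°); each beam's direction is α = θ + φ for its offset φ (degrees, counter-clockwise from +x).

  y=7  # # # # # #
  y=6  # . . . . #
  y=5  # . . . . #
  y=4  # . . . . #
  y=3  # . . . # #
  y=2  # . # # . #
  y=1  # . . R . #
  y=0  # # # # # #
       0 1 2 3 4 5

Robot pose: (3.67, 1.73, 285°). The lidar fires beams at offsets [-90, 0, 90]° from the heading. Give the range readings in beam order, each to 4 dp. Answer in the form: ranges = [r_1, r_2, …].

ranges = [2.7642, 0.7558, 1.3769]

beam 1: φ=-90°, α=195°
  dir = (cos 195°, sin 195°) = (-0.9659, -0.2588); from cell (3,1)
  next x-line at t=0.6936, next y-line at t=2.8205; Δt_x=1.0353, Δt_y=3.8637
    x: enter (2,1) at t=0.6936
    x: enter (1,1) at t=1.7289
    x: enter (0,1) at t=2.7642 ← occupied
  → r_1 = 2.7642
beam 2: φ=0°, α=285°
  dir = (cos 285°, sin 285°) = (0.2588, -0.9659); from cell (3,1)
  next x-line at t=1.2750, next y-line at t=0.7558; Δt_x=3.8637, Δt_y=1.0353
    y: enter (3,0) at t=0.7558 ← occupied
  → r_2 = 0.7558
beam 3: φ=90°, α=15°
  dir = (cos 15°, sin 15°) = (0.9659, 0.2588); from cell (3,1)
  next x-line at t=0.3416, next y-line at t=1.0432; Δt_x=1.0353, Δt_y=3.8637
    x: enter (4,1) at t=0.3416
    y: enter (4,2) at t=1.0432
    x: enter (5,2) at t=1.3769 ← occupied
  → r_3 = 1.3769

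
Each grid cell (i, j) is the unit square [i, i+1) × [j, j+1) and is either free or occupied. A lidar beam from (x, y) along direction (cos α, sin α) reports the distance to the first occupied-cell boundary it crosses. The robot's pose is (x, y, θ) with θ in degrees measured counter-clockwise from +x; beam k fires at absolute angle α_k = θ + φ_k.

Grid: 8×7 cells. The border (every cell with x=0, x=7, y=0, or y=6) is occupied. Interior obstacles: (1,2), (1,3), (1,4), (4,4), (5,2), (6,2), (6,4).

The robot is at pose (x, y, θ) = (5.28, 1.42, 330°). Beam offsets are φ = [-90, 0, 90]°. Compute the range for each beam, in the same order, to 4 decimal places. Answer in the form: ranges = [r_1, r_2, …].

beam 1: φ=-90°, α=240°
  cosα=-0.5000 sinα=-0.8660 | (5,1) | tMaxX 0.5600 tMaxY 0.4850 | tΔX 2.0000 tΔY 1.1547
    t=0.4850 [y] (5,0) — stop
  → r_1 = 0.4850
beam 2: φ=0°, α=330°
  cosα=0.8660 sinα=-0.5000 | (5,1) | tMaxX 0.8314 tMaxY 0.8400 | tΔX 1.1547 tΔY 2.0000
    t=0.8314 [x] (6,1)
    t=0.8400 [y] (6,0) — stop
  → r_2 = 0.8400
beam 3: φ=90°, α=60°
  cosα=0.5000 sinα=0.8660 | (5,1) | tMaxX 1.4400 tMaxY 0.6697 | tΔX 2.0000 tΔY 1.1547
    t=0.6697 [y] (5,2) — stop
  → r_3 = 0.6697

ranges = [0.4850, 0.8400, 0.6697]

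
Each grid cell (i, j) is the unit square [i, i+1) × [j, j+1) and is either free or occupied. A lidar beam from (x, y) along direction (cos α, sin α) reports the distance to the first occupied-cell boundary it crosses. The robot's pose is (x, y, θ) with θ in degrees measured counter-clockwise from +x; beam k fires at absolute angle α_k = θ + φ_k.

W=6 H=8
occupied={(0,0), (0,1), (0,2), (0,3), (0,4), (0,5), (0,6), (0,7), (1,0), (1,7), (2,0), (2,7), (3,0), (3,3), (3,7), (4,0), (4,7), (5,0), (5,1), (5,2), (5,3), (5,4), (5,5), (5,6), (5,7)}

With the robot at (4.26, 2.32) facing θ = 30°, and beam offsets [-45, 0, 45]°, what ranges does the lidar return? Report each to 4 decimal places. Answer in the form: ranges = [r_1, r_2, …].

ranges = [0.7661, 0.8545, 2.8591]

beam 1: φ=-45°, α=345°
  d=(0.9659,-0.2588)  start (4,2)  tX=0.7661 tY=1.2364  stride 1/|dx|=1.0353 1/|dy|=3.8637
    cross x-line → (5,2), t=0.7661 (wall)
  → r_1 = 0.7661
beam 2: φ=0°, α=30°
  d=(0.8660,0.5000)  start (4,2)  tX=0.8545 tY=1.3600  stride 1/|dx|=1.1547 1/|dy|=2.0000
    cross x-line → (5,2), t=0.8545 (wall)
  → r_2 = 0.8545
beam 3: φ=45°, α=75°
  d=(0.2588,0.9659)  start (4,2)  tX=2.8591 tY=0.7040  stride 1/|dx|=3.8637 1/|dy|=1.0353
    cross y-line → (4,3), t=0.7040
    cross y-line → (4,4), t=1.7393
    cross y-line → (4,5), t=2.7745
    cross x-line → (5,5), t=2.8591 (wall)
  → r_3 = 2.8591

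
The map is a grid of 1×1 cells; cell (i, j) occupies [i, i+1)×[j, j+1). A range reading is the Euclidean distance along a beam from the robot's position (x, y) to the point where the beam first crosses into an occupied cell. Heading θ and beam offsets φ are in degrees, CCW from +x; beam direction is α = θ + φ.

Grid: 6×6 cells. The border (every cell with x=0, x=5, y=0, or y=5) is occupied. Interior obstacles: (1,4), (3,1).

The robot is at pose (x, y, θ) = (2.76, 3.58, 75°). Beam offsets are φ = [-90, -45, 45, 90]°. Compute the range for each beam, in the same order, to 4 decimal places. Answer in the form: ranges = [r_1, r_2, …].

ranges = [2.3190, 2.5865, 1.5200, 1.6228]

beam 1: φ=-90°, α=345°
  dir = (cos 345°, sin 345°) = (0.9659, -0.2588); from cell (2,3)
  next x-line at t=0.2485, next y-line at t=2.2409; Δt_x=1.0353, Δt_y=3.8637
    x: enter (3,3) at t=0.2485
    x: enter (4,3) at t=1.2837
    y: enter (4,2) at t=2.2409
    x: enter (5,2) at t=2.3190 ← occupied
  → r_1 = 2.3190
beam 2: φ=-45°, α=30°
  dir = (cos 30°, sin 30°) = (0.8660, 0.5000); from cell (2,3)
  next x-line at t=0.2771, next y-line at t=0.8400; Δt_x=1.1547, Δt_y=2.0000
    x: enter (3,3) at t=0.2771
    y: enter (3,4) at t=0.8400
    x: enter (4,4) at t=1.4318
    x: enter (5,4) at t=2.5865 ← occupied
  → r_2 = 2.5865
beam 3: φ=45°, α=120°
  dir = (cos 120°, sin 120°) = (-0.5000, 0.8660); from cell (2,3)
  next x-line at t=1.5200, next y-line at t=0.4850; Δt_x=2.0000, Δt_y=1.1547
    y: enter (2,4) at t=0.4850
    x: enter (1,4) at t=1.5200 ← occupied
  → r_3 = 1.5200
beam 4: φ=90°, α=165°
  dir = (cos 165°, sin 165°) = (-0.9659, 0.2588); from cell (2,3)
  next x-line at t=0.7868, next y-line at t=1.6228; Δt_x=1.0353, Δt_y=3.8637
    x: enter (1,3) at t=0.7868
    y: enter (1,4) at t=1.6228 ← occupied
  → r_4 = 1.6228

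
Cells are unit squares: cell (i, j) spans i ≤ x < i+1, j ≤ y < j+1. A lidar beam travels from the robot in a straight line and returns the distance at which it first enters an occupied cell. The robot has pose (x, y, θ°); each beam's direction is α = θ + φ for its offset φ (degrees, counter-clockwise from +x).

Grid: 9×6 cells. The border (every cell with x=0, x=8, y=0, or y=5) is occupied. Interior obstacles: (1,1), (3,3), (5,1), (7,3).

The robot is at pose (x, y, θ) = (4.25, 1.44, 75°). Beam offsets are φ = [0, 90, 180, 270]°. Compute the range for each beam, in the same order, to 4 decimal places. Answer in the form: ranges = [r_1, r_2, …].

ranges = [3.6856, 3.3646, 0.4555, 0.7765]

beam 1: φ=0°, α=75°
  direction (0.2588, 0.9659); cell (4,1); t to first gridline: x 2.8978, y 0.5798 (then +3.8637 / +1.0353)
    (4,2) via y @ 0.5798
    (4,3) via y @ 1.6150
    (4,4) via y @ 2.6503
    (5,4) via x @ 2.8978
    (5,5) via y @ 3.6856  # hit
  → r_1 = 3.6856
beam 2: φ=90°, α=165°
  direction (-0.9659, 0.2588); cell (4,1); t to first gridline: x 0.2588, y 2.1637 (then +1.0353 / +3.8637)
    (3,1) via x @ 0.2588
    (2,1) via x @ 1.2941
    (2,2) via y @ 2.1637
    (1,2) via x @ 2.3294
    (0,2) via x @ 3.3646  # hit
  → r_2 = 3.3646
beam 3: φ=180°, α=255°
  direction (-0.2588, -0.9659); cell (4,1); t to first gridline: x 0.9659, y 0.4555 (then +3.8637 / +1.0353)
    (4,0) via y @ 0.4555  # hit
  → r_3 = 0.4555
beam 4: φ=270°, α=345°
  direction (0.9659, -0.2588); cell (4,1); t to first gridline: x 0.7765, y 1.7000 (then +1.0353 / +3.8637)
    (5,1) via x @ 0.7765  # hit
  → r_4 = 0.7765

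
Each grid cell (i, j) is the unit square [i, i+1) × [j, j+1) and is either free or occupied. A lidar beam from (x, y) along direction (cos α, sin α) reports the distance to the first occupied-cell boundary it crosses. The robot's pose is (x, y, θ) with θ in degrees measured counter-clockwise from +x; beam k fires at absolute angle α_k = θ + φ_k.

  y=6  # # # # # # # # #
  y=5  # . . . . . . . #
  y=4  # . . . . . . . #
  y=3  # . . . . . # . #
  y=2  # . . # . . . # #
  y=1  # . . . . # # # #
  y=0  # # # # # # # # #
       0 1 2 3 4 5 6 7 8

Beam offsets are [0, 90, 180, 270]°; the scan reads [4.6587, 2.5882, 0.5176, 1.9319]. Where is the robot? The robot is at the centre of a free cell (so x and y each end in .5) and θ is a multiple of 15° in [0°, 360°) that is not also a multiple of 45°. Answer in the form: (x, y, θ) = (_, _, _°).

(x, y, θ) = (5.5, 5.5, 255°)

The pose lattice has 29·16 = 464 candidates. Test each by forward raycasting.
  (5.5, 4.5, 240°): beam 1 = 4.0415 ≠ 4.6587 ✗
  (5.5, 5.5, 210°): beam 1 = 5.1962 ≠ 4.6587 ✗
  (7.5, 4.5, 195°): beam 1 = 6.7293 ≠ 4.6587 ✗
  …
  (5.5, 5.5, 255°): r_1=4.6587, r_2=2.5882, r_3=0.5176, r_4=1.9319 — all match ✓
Only this pose fits every beam.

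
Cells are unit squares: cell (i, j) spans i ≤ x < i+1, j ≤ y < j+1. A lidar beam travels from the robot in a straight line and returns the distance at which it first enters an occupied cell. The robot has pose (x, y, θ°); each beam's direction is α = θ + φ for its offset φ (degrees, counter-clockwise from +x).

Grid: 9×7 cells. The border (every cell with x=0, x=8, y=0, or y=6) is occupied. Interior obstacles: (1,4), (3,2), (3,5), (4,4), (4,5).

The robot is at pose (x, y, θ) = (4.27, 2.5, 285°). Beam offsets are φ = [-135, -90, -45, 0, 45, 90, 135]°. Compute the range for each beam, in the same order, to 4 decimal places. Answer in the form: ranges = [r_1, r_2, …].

ranges = [0.3118, 0.2795, 0.5400, 1.5529, 3.0000, 3.8616, 4.0415]

beam 1: φ=-135°, α=150°
  cosα=-0.8660 sinα=0.5000 | (4,2) | tMaxX 0.3118 tMaxY 1.0000 | tΔX 1.1547 tΔY 2.0000
    t=0.3118 [x] (3,2) — stop
  → r_1 = 0.3118
beam 2: φ=-90°, α=195°
  cosα=-0.9659 sinα=-0.2588 | (4,2) | tMaxX 0.2795 tMaxY 1.9319 | tΔX 1.0353 tΔY 3.8637
    t=0.2795 [x] (3,2) — stop
  → r_2 = 0.2795
beam 3: φ=-45°, α=240°
  cosα=-0.5000 sinα=-0.8660 | (4,2) | tMaxX 0.5400 tMaxY 0.5774 | tΔX 2.0000 tΔY 1.1547
    t=0.5400 [x] (3,2) — stop
  → r_3 = 0.5400
beam 4: φ=0°, α=285°
  cosα=0.2588 sinα=-0.9659 | (4,2) | tMaxX 2.8205 tMaxY 0.5176 | tΔX 3.8637 tΔY 1.0353
    t=0.5176 [y] (4,1)
    t=1.5529 [y] (4,0) — stop
  → r_4 = 1.5529
beam 5: φ=45°, α=330°
  cosα=0.8660 sinα=-0.5000 | (4,2) | tMaxX 0.8429 tMaxY 1.0000 | tΔX 1.1547 tΔY 2.0000
    t=0.8429 [x] (5,2)
    t=1.0000 [y] (5,1)
    t=1.9976 [x] (6,1)
    t=3.0000 [y] (6,0) — stop
  → r_5 = 3.0000
beam 6: φ=90°, α=15°
  cosα=0.9659 sinα=0.2588 | (4,2) | tMaxX 0.7558 tMaxY 1.9319 | tΔX 1.0353 tΔY 3.8637
    t=0.7558 [x] (5,2)
    t=1.7910 [x] (6,2)
    t=1.9319 [y] (6,3)
    t=2.8263 [x] (7,3)
    t=3.8616 [x] (8,3) — stop
  → r_6 = 3.8616
beam 7: φ=135°, α=60°
  cosα=0.5000 sinα=0.8660 | (4,2) | tMaxX 1.4600 tMaxY 0.5774 | tΔX 2.0000 tΔY 1.1547
    t=0.5774 [y] (4,3)
    t=1.4600 [x] (5,3)
    t=1.7321 [y] (5,4)
    t=2.8868 [y] (5,5)
    t=3.4600 [x] (6,5)
    t=4.0415 [y] (6,6) — stop
  → r_7 = 4.0415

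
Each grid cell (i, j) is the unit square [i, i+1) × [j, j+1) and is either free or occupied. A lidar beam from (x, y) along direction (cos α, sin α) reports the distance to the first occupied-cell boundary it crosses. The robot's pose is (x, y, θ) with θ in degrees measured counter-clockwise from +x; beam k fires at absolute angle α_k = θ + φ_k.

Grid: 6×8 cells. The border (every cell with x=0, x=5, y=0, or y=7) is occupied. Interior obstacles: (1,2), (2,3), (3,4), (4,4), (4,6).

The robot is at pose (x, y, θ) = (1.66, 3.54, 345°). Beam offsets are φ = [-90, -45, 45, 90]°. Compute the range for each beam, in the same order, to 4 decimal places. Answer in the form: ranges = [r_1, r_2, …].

beam 1: φ=-90°, α=255°
  dir = (cos 255°, sin 255°) = (-0.2588, -0.9659); from cell (1,3)
  next x-line at t=2.5500, next y-line at t=0.5590; Δt_x=3.8637, Δt_y=1.0353
    y: enter (1,2) at t=0.5590 ← occupied
  → r_1 = 0.5590
beam 2: φ=-45°, α=300°
  dir = (cos 300°, sin 300°) = (0.5000, -0.8660); from cell (1,3)
  next x-line at t=0.6800, next y-line at t=0.6235; Δt_x=2.0000, Δt_y=1.1547
    y: enter (1,2) at t=0.6235 ← occupied
  → r_2 = 0.6235
beam 3: φ=45°, α=30°
  dir = (cos 30°, sin 30°) = (0.8660, 0.5000); from cell (1,3)
  next x-line at t=0.3926, next y-line at t=0.9200; Δt_x=1.1547, Δt_y=2.0000
    x: enter (2,3) at t=0.3926 ← occupied
  → r_3 = 0.3926
beam 4: φ=90°, α=75°
  dir = (cos 75°, sin 75°) = (0.2588, 0.9659); from cell (1,3)
  next x-line at t=1.3137, next y-line at t=0.4762; Δt_x=3.8637, Δt_y=1.0353
    y: enter (1,4) at t=0.4762
    x: enter (2,4) at t=1.3137
    y: enter (2,5) at t=1.5115
    y: enter (2,6) at t=2.5468
    y: enter (2,7) at t=3.5821 ← occupied
  → r_4 = 3.5821

ranges = [0.5590, 0.6235, 0.3926, 3.5821]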